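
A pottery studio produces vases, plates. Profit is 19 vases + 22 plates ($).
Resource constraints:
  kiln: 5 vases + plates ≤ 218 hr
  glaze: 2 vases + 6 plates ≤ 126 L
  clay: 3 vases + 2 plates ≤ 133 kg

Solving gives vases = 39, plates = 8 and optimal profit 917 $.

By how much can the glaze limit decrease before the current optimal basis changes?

Binding constraints: glaze, clay. The basis is B = [[2,6],[3,2]] with det -14.
Per unit decrease in glaze, x* moves by d = (0.1429, -0.2143).
The basis stays optimal until kiln becomes binding; allowable decrease = 30 L.

30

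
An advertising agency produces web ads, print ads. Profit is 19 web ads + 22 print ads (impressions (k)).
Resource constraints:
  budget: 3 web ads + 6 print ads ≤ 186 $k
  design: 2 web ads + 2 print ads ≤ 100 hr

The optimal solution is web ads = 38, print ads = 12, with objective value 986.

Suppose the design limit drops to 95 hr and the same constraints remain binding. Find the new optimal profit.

946

Check each constraint at x*: budget 186/186 (tight); design 100/100 (tight).
Dual feasibility on the basic columns requires 3·y_budget + 2·y_design = 19, 6·y_budget + 2·y_design = 22.
This yields shadow prices y_budget = 1, y_design = 8.
Δz = y_design·Δb = 8 × (-5) = -40, so new z* = 986 − 40 = 946.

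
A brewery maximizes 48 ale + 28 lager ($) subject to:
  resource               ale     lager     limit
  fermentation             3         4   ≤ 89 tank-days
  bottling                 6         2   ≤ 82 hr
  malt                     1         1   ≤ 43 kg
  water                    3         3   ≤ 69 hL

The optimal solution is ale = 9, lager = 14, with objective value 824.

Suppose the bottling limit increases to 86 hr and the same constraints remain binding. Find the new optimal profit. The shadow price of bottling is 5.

844

Δb = 4, so new z* = 824 + (5)·(4) = 824 + 20 = 844.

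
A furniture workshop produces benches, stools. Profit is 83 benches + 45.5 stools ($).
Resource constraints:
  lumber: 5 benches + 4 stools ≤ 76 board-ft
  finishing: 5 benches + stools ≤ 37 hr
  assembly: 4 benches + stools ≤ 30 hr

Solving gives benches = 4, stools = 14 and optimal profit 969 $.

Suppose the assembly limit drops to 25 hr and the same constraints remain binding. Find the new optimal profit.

921.5

Check each constraint at x*: lumber 76/76 (tight); finishing 34/37 (slack 3); assembly 30/30 (tight).
By complementary slackness, y = 0 for the non-binding constraint.
The binding rows give the dual system: 5·y_lumber + 4·y_assembly = 83 and 4·y_lumber + 1·y_assembly = 45.5.
→ y_lumber = 9 and y_assembly = 9.5.
Δz = y_assembly·Δb = 9.5 × (-5) = -47.5, so new z* = 969 − 47.5 = 921.5.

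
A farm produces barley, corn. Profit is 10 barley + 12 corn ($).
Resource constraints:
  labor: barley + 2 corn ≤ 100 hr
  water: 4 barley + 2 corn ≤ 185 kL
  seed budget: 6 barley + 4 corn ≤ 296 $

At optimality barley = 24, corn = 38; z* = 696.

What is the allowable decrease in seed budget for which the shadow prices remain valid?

Binding constraints: labor, seed budget. The basis is B = [[1,2],[6,4]] with det -8.
Per unit decrease in seed budget, x* moves by d = (-0.25, 0.125).
The basis stays optimal until barley reaches 0; allowable decrease = 96 $.

96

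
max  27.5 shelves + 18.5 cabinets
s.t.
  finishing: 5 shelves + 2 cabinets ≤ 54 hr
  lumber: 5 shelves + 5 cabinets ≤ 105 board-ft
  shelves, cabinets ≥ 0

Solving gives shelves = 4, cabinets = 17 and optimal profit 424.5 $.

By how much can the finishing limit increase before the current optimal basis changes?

51

Binding constraints: finishing, lumber. The basis is B = [[5,2],[5,5]] with det 15.
Per unit increase in finishing, x* moves by d = (0.3333, -0.3333).
The basis stays optimal until cabinets reaches 0; allowable increase = 51 hr.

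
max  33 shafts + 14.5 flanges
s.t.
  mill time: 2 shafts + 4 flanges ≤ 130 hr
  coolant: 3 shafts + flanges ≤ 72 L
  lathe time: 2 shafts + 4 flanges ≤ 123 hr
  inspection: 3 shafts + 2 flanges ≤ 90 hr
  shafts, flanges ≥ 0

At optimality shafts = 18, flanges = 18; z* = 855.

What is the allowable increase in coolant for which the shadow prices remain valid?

Binding constraints: coolant, inspection. The basis is B = [[3,1],[3,2]] with det 3.
Per unit increase in coolant, x* moves by d = (0.6667, -1).
The basis stays optimal until flanges reaches 0; allowable increase = 18 L.

18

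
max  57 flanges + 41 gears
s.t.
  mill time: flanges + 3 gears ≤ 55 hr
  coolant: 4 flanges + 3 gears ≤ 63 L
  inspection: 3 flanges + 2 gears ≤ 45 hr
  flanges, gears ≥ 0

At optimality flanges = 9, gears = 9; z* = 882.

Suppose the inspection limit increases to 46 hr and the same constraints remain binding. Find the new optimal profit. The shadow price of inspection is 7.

Δb = 1, so new z* = 882 + (7)·(1) = 882 + 7 = 889.

889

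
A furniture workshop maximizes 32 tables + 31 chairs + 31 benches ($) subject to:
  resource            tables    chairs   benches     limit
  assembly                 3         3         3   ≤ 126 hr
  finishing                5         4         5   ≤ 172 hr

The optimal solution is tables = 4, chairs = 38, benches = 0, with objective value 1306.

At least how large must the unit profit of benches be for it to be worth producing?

32

Both assembly and finishing are binding at x*.
The binding rows give the dual system: 3·y_assembly + 5·y_finishing = 32 and 3·y_assembly + 4·y_finishing = 31.
→ y_assembly = 9 and y_finishing = 1.
benches enters the basis when its profit ≥ yᵀa₃ = 9·3 + 1·5 = 32.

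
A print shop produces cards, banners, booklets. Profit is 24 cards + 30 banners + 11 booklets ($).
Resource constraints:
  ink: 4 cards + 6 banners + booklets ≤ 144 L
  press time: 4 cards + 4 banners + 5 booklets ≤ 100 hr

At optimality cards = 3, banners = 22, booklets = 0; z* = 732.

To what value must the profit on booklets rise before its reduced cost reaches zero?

18

At the optimum: ink uses 144 of 144 (binding); press time uses 100 of 100 (binding).
Dual feasibility on the basic columns requires 4·y_ink + 4·y_press time = 24, 6·y_ink + 4·y_press time = 30.
This yields shadow prices y_ink = 3, y_press time = 3.
booklets enters the basis when its profit ≥ yᵀa₃ = 3·1 + 3·5 = 18.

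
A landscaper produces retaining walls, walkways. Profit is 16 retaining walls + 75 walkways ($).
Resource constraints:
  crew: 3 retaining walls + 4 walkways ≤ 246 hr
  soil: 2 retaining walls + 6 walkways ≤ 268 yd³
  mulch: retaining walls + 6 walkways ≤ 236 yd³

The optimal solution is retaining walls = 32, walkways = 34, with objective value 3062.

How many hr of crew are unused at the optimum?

14

crew used = 3·32 + 4·34 = 232; slack = 246 − 232 = 14.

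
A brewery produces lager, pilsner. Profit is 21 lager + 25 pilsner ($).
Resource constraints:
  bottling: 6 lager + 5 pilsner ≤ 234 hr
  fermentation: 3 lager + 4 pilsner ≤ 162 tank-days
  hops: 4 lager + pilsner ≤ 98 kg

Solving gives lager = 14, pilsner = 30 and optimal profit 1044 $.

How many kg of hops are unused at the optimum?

12

hops used = 4·14 + 1·30 = 86; slack = 98 − 86 = 12.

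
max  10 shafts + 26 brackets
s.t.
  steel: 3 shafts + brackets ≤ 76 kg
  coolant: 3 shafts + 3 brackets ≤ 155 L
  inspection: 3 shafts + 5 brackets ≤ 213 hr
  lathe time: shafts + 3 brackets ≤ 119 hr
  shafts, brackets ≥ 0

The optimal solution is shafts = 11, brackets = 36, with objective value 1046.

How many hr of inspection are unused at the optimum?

inspection used = 3·11 + 5·36 = 213; slack = 213 − 213 = 0.

0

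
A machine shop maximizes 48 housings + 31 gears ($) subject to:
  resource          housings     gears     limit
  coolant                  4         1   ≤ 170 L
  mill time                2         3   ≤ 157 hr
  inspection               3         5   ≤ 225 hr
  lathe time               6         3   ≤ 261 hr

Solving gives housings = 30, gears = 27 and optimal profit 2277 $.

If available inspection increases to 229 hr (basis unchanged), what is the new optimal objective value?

2285

Check each constraint at x*: coolant 147/170 (slack 23); mill time 141/157 (slack 16); inspection 225/225 (tight); lathe time 261/261 (tight).
Since coolant, mill time are not tight, their duals are 0.
Dual feasibility on the basic columns requires 3·y_inspection + 6·y_lathe time = 48, 5·y_inspection + 3·y_lathe time = 31.
Solving: y_inspection = 2, y_lathe time = 7.
Δz = y_inspection·Δb = 2 × (4) = 8, so new z* = 2277 + 8 = 2285.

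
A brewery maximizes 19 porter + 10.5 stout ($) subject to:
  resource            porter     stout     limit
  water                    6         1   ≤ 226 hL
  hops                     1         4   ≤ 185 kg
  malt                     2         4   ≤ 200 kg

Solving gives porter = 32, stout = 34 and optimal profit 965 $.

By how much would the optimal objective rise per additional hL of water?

Binding: water and malt. Non-binding: hops (17 unused).
By complementary slackness, y = 0 for the non-binding constraint.
From A_Bᵀ y = c: 6·y_water + 2·y_malt = 19; 1·y_water + 4·y_malt = 10.5.
This yields shadow prices y_water = 2.5, y_malt = 2.
Shadow price of water = 2.5.

2.5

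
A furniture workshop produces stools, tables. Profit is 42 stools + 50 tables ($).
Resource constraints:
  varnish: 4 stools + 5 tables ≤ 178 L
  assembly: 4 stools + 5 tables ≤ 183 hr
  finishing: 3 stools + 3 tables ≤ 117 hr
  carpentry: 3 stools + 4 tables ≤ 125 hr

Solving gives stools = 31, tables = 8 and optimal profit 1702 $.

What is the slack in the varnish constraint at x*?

varnish used = 4·31 + 5·8 = 164; slack = 178 − 164 = 14.

14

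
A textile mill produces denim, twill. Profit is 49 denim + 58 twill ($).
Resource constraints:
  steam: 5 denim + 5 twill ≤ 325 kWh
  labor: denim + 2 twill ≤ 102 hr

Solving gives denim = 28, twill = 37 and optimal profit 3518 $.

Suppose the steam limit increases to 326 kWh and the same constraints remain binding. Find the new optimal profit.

3526

Check each constraint at x*: steam 325/325 (tight); labor 102/102 (tight).
From A_Bᵀ y = c: 5·y_steam + 1·y_labor = 49; 5·y_steam + 2·y_labor = 58.
This yields shadow prices y_steam = 8, y_labor = 9.
Δz = y_steam·Δb = 8 × (1) = 8, so new z* = 3518 + 8 = 3526.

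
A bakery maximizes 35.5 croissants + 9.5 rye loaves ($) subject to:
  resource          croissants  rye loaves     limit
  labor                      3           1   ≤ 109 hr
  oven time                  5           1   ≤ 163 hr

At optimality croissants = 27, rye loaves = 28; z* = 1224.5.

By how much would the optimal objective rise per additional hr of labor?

At the optimum: labor uses 109 of 109 (binding); oven time uses 163 of 163 (binding).
The binding rows give the dual system: 3·y_labor + 5·y_oven time = 35.5 and 1·y_labor + 1·y_oven time = 9.5.
→ y_labor = 6 and y_oven time = 3.5.
Shadow price of labor = 6.

6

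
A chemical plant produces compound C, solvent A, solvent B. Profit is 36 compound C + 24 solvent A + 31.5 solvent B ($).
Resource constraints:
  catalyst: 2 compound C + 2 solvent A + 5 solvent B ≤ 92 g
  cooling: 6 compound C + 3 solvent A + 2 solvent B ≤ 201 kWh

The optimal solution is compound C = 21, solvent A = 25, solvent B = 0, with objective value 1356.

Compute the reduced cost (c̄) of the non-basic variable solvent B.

-6.5

Check each constraint at x*: catalyst 92/92 (tight); cooling 201/201 (tight).
The binding rows give the dual system: 2·y_catalyst + 6·y_cooling = 36 and 2·y_catalyst + 3·y_cooling = 24.
This yields shadow prices y_catalyst = 6, y_cooling = 4.
Reduced cost of solvent B: c₃ − yᵀa₃ = 31.5 − (6·5 + 4·2) = 31.5 − 38 = -6.5.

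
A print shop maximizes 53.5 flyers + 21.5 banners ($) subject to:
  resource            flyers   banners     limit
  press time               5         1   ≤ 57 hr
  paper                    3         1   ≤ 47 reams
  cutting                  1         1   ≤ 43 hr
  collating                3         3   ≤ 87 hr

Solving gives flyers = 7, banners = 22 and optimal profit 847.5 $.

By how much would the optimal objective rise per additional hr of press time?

8

Check each constraint at x*: press time 57/57 (tight); paper 43/47 (slack 4); cutting 29/43 (slack 14); collating 87/87 (tight).
Slack constraints have shadow price 0 (complementary slackness).
From A_Bᵀ y = c: 5·y_press time + 3·y_collating = 53.5; 1·y_press time + 3·y_collating = 21.5.
Solving: y_press time = 8, y_collating = 4.5.
Shadow price of press time = 8.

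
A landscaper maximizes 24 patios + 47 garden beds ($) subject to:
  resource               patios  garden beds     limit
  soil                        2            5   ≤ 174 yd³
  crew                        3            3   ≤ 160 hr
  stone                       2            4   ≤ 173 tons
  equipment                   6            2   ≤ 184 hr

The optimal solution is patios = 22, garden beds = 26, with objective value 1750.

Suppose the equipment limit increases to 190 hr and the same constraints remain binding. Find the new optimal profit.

Check each constraint at x*: soil 174/174 (tight); crew 144/160 (slack 16); stone 148/173 (slack 25); equipment 184/184 (tight).
By complementary slackness, y = 0 for the non-binding constraints.
Dual feasibility on the basic columns requires 2·y_soil + 6·y_equipment = 24, 5·y_soil + 2·y_equipment = 47.
This yields shadow prices y_soil = 9, y_equipment = 1.
Δz = y_equipment·Δb = 1 × (6) = 6, so new z* = 1750 + 6 = 1756.

1756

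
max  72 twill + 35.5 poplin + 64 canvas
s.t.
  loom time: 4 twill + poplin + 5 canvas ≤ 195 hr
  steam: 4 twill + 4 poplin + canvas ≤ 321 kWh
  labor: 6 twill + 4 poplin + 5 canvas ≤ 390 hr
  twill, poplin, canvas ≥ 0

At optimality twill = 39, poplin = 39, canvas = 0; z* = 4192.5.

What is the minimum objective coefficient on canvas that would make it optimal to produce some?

72.5

Check each constraint at x*: loom time 195/195 (tight); steam 312/321 (slack 9); labor 390/390 (tight).
Slack constraints have shadow price 0 (complementary slackness).
Dual feasibility on the basic columns requires 4·y_loom time + 6·y_labor = 72, 1·y_loom time + 4·y_labor = 35.5.
This yields shadow prices y_loom time = 7.5, y_labor = 7.
canvas enters the basis when its profit ≥ yᵀa₃ = 7.5·5 + 7·5 = 72.5.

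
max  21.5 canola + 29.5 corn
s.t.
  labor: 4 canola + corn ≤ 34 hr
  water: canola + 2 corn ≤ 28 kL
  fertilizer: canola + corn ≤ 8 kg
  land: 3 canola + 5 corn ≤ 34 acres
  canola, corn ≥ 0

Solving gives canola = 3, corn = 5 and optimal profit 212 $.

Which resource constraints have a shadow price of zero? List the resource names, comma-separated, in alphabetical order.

labor: 17/34 (slack 17)
water: 13/28 (slack 15)
fertilizer: 8/8 (binding)
land: 34/34 (binding)
By complementary slackness, a constraint with positive slack has shadow price 0 → labor, water.

labor, water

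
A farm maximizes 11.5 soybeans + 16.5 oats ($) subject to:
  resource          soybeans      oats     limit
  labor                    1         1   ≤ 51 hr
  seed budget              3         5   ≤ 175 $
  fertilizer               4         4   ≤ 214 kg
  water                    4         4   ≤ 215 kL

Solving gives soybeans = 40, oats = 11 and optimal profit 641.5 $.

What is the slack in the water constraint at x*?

11

water used = 4·40 + 4·11 = 204; slack = 215 − 204 = 11.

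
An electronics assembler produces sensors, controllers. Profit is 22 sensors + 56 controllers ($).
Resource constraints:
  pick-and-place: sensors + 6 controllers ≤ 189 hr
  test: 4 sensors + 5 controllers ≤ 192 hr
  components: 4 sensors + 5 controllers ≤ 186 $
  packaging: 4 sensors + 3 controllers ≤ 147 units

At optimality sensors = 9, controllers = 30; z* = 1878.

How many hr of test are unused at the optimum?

6

test used = 4·9 + 5·30 = 186; slack = 192 − 186 = 6.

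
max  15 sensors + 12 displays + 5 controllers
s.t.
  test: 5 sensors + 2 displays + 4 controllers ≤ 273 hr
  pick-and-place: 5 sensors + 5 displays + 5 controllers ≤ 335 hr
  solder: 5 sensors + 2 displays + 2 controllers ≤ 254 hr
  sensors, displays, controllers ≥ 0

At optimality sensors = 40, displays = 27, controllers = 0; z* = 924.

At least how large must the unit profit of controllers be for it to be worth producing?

At the optimum: test uses 254 of 273 (slack = 19); pick-and-place uses 335 of 335 (binding); solder uses 254 of 254 (binding).
Slack constraints have shadow price 0 (complementary slackness).
The binding rows give the dual system: 5·y_pick-and-place + 5·y_solder = 15 and 5·y_pick-and-place + 2·y_solder = 12.
This yields shadow prices y_pick-and-place = 2, y_solder = 1.
controllers enters the basis when its profit ≥ yᵀa₃ = 2·5 + 1·2 = 12.

12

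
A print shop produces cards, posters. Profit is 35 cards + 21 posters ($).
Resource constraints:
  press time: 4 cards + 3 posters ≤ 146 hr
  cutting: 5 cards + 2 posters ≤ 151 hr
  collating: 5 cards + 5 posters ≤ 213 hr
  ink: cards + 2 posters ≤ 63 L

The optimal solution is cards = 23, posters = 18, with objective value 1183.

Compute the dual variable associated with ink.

Binding: press time and cutting. Non-binding: collating (8 unused), ink (4 unused).
Slack constraints have shadow price 0 (complementary slackness).
From A_Bᵀ y = c: 4·y_press time + 5·y_cutting = 35; 3·y_press time + 2·y_cutting = 21.
Solving: y_press time = 5, y_cutting = 3.
Shadow price of ink = 0.

0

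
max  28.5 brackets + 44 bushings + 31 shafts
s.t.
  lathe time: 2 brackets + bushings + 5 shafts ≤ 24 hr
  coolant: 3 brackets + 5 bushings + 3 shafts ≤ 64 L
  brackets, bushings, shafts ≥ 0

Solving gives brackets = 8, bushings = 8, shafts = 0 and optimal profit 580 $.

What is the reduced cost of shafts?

-2

Check each constraint at x*: lathe time 24/24 (tight); coolant 64/64 (tight).
Dual feasibility on the basic columns requires 2·y_lathe time + 3·y_coolant = 28.5, 1·y_lathe time + 5·y_coolant = 44.
Solving: y_lathe time = 1.5, y_coolant = 8.5.
Reduced cost of shafts: c₃ − yᵀa₃ = 31 − (1.5·5 + 8.5·3) = 31 − 33 = -2.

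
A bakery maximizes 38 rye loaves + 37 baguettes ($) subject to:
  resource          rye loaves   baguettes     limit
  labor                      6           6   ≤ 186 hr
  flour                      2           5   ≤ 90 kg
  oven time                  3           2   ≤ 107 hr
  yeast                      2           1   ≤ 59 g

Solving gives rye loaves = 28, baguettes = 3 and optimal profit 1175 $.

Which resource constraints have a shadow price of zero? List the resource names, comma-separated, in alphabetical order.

flour, oven time

labor: 186/186 (binding)
flour: 71/90 (slack 19)
oven time: 90/107 (slack 17)
yeast: 59/59 (binding)
By complementary slackness, a constraint with positive slack has shadow price 0 → flour, oven time.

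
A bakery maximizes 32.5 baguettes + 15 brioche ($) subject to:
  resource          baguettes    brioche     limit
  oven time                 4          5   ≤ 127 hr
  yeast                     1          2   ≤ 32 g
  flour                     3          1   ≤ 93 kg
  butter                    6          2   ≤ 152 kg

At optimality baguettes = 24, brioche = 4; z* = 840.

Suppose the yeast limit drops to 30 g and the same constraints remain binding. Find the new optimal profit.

Check each constraint at x*: oven time 116/127 (slack 11); yeast 32/32 (tight); flour 76/93 (slack 17); butter 152/152 (tight).
By complementary slackness, y = 0 for the non-binding constraints.
The binding rows give the dual system: 1·y_yeast + 6·y_butter = 32.5 and 2·y_yeast + 2·y_butter = 15.
This yields shadow prices y_yeast = 2.5, y_butter = 5.
Δz = y_yeast·Δb = 2.5 × (-2) = -5, so new z* = 840 − 5 = 835.

835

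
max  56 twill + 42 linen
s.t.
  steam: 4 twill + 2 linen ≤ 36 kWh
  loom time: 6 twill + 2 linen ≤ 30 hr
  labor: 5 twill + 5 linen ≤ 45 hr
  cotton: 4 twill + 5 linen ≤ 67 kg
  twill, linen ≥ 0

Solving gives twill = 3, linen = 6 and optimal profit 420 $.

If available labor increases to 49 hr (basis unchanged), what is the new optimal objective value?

At the optimum: steam uses 24 of 36 (slack = 12); loom time uses 30 of 30 (binding); labor uses 45 of 45 (binding); cotton uses 42 of 67 (slack = 25).
By complementary slackness, y = 0 for the non-binding constraints.
Dual feasibility on the basic columns requires 6·y_loom time + 5·y_labor = 56, 2·y_loom time + 5·y_labor = 42.
This yields shadow prices y_loom time = 3.5, y_labor = 7.
Δz = y_labor·Δb = 7 × (4) = 28, so new z* = 420 + 28 = 448.

448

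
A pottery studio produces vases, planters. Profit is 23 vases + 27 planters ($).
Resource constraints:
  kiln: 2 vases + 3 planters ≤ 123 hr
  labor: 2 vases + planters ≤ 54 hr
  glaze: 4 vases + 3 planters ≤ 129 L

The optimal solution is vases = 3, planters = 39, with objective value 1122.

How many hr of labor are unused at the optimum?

labor used = 2·3 + 1·39 = 45; slack = 54 − 45 = 9.

9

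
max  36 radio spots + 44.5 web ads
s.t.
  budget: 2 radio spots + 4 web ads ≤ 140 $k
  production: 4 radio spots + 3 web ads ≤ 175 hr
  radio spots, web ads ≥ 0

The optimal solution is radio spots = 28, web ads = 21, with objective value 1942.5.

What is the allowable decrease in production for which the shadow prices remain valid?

Binding constraints: budget, production. The basis is B = [[2,4],[4,3]] with det -10.
Per unit decrease in production, x* moves by d = (-0.4, 0.2).
The basis stays optimal until radio spots reaches 0; allowable decrease = 70 hr.

70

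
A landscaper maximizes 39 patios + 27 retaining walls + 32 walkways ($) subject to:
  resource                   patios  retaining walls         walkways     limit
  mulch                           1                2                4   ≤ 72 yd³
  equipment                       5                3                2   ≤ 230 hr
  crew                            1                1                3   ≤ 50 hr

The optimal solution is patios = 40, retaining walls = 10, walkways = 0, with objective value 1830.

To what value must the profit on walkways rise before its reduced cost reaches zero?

39

Check each constraint at x*: mulch 60/72 (slack 12); equipment 230/230 (tight); crew 50/50 (tight).
Since mulch is not tight, its dual is 0.
Dual feasibility on the basic columns requires 5·y_equipment + 1·y_crew = 39, 3·y_equipment + 1·y_crew = 27.
→ y_equipment = 6 and y_crew = 9.
walkways enters the basis when its profit ≥ yᵀa₃ = 6·2 + 9·3 = 39.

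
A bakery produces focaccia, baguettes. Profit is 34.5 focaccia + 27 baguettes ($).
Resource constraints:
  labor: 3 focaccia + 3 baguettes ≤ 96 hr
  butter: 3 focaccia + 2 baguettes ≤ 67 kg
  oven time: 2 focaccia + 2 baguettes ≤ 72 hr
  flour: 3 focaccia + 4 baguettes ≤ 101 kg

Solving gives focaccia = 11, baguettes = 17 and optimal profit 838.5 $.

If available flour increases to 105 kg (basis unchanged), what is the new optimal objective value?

At the optimum: labor uses 84 of 96 (slack = 12); butter uses 67 of 67 (binding); oven time uses 56 of 72 (slack = 16); flour uses 101 of 101 (binding).
Since labor, oven time are not tight, their duals are 0.
From A_Bᵀ y = c: 3·y_butter + 3·y_flour = 34.5; 2·y_butter + 4·y_flour = 27.
Solving: y_butter = 9.5, y_flour = 2.
Δz = y_flour·Δb = 2 × (4) = 8, so new z* = 838.5 + 8 = 846.5.

846.5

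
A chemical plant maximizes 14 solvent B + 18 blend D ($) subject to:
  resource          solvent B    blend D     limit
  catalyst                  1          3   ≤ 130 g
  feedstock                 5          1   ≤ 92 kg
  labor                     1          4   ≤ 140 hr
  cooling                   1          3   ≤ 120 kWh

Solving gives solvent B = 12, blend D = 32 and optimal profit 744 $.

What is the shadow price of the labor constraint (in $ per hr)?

4

Binding: feedstock and labor. Non-binding: catalyst (22 unused), cooling (12 unused).
Since catalyst, cooling are not tight, their duals are 0.
From A_Bᵀ y = c: 5·y_feedstock + 1·y_labor = 14; 1·y_feedstock + 4·y_labor = 18.
Solving: y_feedstock = 2, y_labor = 4.
Shadow price of labor = 4.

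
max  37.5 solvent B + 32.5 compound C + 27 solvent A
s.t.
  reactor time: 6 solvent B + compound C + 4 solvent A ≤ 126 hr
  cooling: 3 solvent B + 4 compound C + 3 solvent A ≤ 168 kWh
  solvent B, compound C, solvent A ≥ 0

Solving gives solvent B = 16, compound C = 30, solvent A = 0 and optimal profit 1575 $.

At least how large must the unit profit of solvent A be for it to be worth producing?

32.5

Both reactor time and cooling are binding at x*.
Dual feasibility on the basic columns requires 6·y_reactor time + 3·y_cooling = 37.5, 1·y_reactor time + 4·y_cooling = 32.5.
→ y_reactor time = 2.5 and y_cooling = 7.5.
solvent A enters the basis when its profit ≥ yᵀa₃ = 2.5·4 + 7.5·3 = 32.5.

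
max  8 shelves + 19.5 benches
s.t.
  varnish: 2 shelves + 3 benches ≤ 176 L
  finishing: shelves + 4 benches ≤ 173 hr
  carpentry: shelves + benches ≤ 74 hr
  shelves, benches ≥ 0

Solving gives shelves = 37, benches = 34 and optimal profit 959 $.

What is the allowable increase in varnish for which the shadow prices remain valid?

5

Binding constraints: varnish, finishing. The basis is B = [[2,3],[1,4]] with det 5.
Per unit increase in varnish, x* moves by d = (0.8, -0.2).
The basis stays optimal until carpentry becomes binding; allowable increase = 5 L.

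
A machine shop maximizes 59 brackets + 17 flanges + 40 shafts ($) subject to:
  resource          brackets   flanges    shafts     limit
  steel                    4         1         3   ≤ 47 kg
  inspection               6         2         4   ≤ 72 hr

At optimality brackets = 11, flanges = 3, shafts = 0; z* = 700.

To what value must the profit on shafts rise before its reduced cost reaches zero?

At the optimum: steel uses 47 of 47 (binding); inspection uses 72 of 72 (binding).
The binding rows give the dual system: 4·y_steel + 6·y_inspection = 59 and 1·y_steel + 2·y_inspection = 17.
This yields shadow prices y_steel = 8, y_inspection = 4.5.
shafts enters the basis when its profit ≥ yᵀa₃ = 8·3 + 4.5·4 = 42.

42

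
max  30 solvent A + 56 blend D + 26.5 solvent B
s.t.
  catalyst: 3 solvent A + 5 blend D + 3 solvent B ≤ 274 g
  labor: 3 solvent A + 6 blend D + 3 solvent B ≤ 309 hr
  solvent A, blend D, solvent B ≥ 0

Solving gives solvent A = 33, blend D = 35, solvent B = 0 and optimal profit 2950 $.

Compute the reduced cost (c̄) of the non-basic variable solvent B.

-3.5

Both catalyst and labor are binding at x*.
Dual feasibility on the basic columns requires 3·y_catalyst + 3·y_labor = 30, 5·y_catalyst + 6·y_labor = 56.
→ y_catalyst = 4 and y_labor = 6.
Reduced cost of solvent B: c₃ − yᵀa₃ = 26.5 − (4·3 + 6·3) = 26.5 − 30 = -3.5.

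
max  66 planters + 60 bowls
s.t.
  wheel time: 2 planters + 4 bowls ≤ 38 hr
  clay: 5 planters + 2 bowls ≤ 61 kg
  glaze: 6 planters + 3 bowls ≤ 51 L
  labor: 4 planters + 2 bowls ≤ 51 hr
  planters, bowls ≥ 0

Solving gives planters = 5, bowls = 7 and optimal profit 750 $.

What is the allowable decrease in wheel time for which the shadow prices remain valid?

Binding constraints: wheel time, glaze. The basis is B = [[2,4],[6,3]] with det -18.
Per unit decrease in wheel time, x* moves by d = (0.1667, -0.3333).
The basis stays optimal until bowls reaches 0; allowable decrease = 21 hr.

21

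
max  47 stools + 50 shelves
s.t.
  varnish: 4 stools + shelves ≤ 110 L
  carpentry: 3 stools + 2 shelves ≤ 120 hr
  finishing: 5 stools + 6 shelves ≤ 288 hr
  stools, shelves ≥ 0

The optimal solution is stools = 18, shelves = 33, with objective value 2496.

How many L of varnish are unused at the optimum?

varnish used = 4·18 + 1·33 = 105; slack = 110 − 105 = 5.

5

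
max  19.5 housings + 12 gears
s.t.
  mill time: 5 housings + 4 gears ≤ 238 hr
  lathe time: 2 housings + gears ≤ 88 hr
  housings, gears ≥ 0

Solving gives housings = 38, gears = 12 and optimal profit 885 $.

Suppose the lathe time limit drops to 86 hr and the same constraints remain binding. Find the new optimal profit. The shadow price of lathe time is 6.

Δb = -2, so new z* = 885 + (6)·(-2) = 885 − 12 = 873.

873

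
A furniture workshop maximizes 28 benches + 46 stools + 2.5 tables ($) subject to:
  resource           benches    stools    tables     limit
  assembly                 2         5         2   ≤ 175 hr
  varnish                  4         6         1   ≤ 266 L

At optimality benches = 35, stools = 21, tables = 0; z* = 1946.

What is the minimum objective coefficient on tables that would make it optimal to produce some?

10

Both assembly and varnish are binding at x*.
Dual feasibility on the basic columns requires 2·y_assembly + 4·y_varnish = 28, 5·y_assembly + 6·y_varnish = 46.
This yields shadow prices y_assembly = 2, y_varnish = 6.
tables enters the basis when its profit ≥ yᵀa₃ = 2·2 + 6·1 = 10.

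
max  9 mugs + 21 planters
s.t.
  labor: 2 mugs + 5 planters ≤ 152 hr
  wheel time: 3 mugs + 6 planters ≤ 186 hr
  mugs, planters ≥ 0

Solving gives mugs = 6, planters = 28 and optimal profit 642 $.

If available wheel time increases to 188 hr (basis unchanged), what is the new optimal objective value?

644

At the optimum: labor uses 152 of 152 (binding); wheel time uses 186 of 186 (binding).
The binding rows give the dual system: 2·y_labor + 3·y_wheel time = 9 and 5·y_labor + 6·y_wheel time = 21.
This yields shadow prices y_labor = 3, y_wheel time = 1.
Δz = y_wheel time·Δb = 1 × (2) = 2, so new z* = 642 + 2 = 644.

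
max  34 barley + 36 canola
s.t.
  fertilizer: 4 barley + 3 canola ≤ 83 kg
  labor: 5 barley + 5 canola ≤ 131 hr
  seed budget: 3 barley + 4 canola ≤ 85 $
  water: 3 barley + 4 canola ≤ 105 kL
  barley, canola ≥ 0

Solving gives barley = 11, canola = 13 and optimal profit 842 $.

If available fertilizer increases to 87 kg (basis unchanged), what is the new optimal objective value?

At the optimum: fertilizer uses 83 of 83 (binding); labor uses 120 of 131 (slack = 11); seed budget uses 85 of 85 (binding); water uses 85 of 105 (slack = 20).
By complementary slackness, y = 0 for the non-binding constraints.
The binding rows give the dual system: 4·y_fertilizer + 3·y_seed budget = 34 and 3·y_fertilizer + 4·y_seed budget = 36.
→ y_fertilizer = 4 and y_seed budget = 6.
Δz = y_fertilizer·Δb = 4 × (4) = 16, so new z* = 842 + 16 = 858.

858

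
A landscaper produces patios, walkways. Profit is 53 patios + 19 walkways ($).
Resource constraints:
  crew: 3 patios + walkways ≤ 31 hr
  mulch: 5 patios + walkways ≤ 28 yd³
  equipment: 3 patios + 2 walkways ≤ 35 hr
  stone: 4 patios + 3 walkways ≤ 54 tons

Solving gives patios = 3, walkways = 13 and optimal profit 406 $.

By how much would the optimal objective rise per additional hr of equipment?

At the optimum: crew uses 22 of 31 (slack = 9); mulch uses 28 of 28 (binding); equipment uses 35 of 35 (binding); stone uses 51 of 54 (slack = 3).
Slack constraints have shadow price 0 (complementary slackness).
From A_Bᵀ y = c: 5·y_mulch + 3·y_equipment = 53; 1·y_mulch + 2·y_equipment = 19.
→ y_mulch = 7 and y_equipment = 6.
Shadow price of equipment = 6.

6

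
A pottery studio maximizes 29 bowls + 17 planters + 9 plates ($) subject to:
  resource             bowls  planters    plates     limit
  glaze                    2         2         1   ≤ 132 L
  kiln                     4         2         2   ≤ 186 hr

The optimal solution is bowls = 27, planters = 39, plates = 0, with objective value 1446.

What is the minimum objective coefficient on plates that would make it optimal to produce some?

14.5

Both glaze and kiln are binding at x*.
From A_Bᵀ y = c: 2·y_glaze + 4·y_kiln = 29; 2·y_glaze + 2·y_kiln = 17.
This yields shadow prices y_glaze = 2.5, y_kiln = 6.
plates enters the basis when its profit ≥ yᵀa₃ = 2.5·1 + 6·2 = 14.5.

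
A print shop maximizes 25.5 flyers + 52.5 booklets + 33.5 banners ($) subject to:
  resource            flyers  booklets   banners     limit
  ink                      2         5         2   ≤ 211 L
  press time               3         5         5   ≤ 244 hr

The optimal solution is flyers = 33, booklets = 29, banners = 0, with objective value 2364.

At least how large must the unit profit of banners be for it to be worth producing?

Check each constraint at x*: ink 211/211 (tight); press time 244/244 (tight).
The binding rows give the dual system: 2·y_ink + 3·y_press time = 25.5 and 5·y_ink + 5·y_press time = 52.5.
→ y_ink = 6 and y_press time = 4.5.
banners enters the basis when its profit ≥ yᵀa₃ = 6·2 + 4.5·5 = 34.5.

34.5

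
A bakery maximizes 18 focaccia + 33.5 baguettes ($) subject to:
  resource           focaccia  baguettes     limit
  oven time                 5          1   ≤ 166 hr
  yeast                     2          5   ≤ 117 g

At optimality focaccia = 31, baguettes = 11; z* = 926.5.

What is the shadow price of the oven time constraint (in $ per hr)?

1

At the optimum: oven time uses 166 of 166 (binding); yeast uses 117 of 117 (binding).
The binding rows give the dual system: 5·y_oven time + 2·y_yeast = 18 and 1·y_oven time + 5·y_yeast = 33.5.
This yields shadow prices y_oven time = 1, y_yeast = 6.5.
Shadow price of oven time = 1.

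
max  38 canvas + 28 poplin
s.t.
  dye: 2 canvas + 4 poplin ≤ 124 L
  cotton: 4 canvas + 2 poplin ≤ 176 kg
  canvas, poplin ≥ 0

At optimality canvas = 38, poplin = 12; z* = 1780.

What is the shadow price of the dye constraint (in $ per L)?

3

Both dye and cotton are binding at x*.
The binding rows give the dual system: 2·y_dye + 4·y_cotton = 38 and 4·y_dye + 2·y_cotton = 28.
→ y_dye = 3 and y_cotton = 8.
Shadow price of dye = 3.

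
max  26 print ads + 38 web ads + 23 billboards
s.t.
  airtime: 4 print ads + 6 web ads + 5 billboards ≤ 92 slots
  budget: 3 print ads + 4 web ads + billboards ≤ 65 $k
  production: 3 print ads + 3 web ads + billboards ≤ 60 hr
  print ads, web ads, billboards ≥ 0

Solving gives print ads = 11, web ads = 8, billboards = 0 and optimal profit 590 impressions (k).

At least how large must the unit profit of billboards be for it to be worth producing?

27

Binding: airtime and budget. Non-binding: production (3 unused).
Since production is not tight, its dual is 0.
Dual feasibility on the basic columns requires 4·y_airtime + 3·y_budget = 26, 6·y_airtime + 4·y_budget = 38.
Solving: y_airtime = 5, y_budget = 2.
billboards enters the basis when its profit ≥ yᵀa₃ = 5·5 + 2·1 = 27.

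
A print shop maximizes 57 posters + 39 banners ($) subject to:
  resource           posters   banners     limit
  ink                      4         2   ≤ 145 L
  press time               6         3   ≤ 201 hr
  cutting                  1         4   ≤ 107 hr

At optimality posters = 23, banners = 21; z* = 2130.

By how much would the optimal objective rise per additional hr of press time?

Binding: press time and cutting. Non-binding: ink (11 unused).
Slack constraints have shadow price 0 (complementary slackness).
The binding rows give the dual system: 6·y_press time + 1·y_cutting = 57 and 3·y_press time + 4·y_cutting = 39.
Solving: y_press time = 9, y_cutting = 3.
Shadow price of press time = 9.

9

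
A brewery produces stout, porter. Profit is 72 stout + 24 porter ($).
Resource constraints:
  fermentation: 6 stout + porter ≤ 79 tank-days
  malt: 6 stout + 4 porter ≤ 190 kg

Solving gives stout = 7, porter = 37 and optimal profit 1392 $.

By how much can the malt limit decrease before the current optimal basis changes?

111

Binding constraints: fermentation, malt. The basis is B = [[6,1],[6,4]] with det 18.
Per unit decrease in malt, x* moves by d = (0.0556, -0.3333).
The basis stays optimal until porter reaches 0; allowable decrease = 111 kg.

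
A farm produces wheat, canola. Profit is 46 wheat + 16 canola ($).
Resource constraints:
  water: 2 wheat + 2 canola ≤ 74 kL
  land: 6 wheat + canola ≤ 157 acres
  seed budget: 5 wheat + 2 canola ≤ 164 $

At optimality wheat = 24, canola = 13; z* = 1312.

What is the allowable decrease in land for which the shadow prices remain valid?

Binding constraints: water, land. The basis is B = [[2,2],[6,1]] with det -10.
Per unit decrease in land, x* moves by d = (-0.2, 0.2).
The basis stays optimal until wheat reaches 0; allowable decrease = 120 acres.

120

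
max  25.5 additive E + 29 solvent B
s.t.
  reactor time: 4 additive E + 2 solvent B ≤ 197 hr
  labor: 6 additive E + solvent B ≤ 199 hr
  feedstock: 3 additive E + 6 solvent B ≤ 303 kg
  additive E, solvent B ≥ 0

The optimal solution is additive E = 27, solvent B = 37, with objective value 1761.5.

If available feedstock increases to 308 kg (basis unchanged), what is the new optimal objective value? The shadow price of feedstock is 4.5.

Δb = 5, so new z* = 1761.5 + (4.5)·(5) = 1761.5 + 22.5 = 1784.

1784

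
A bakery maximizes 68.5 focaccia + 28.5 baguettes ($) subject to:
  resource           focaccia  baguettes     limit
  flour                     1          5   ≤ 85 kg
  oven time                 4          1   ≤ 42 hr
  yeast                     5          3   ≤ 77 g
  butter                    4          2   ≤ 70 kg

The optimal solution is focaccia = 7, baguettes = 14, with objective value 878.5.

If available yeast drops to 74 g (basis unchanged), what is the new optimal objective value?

859

At the optimum: flour uses 77 of 85 (slack = 8); oven time uses 42 of 42 (binding); yeast uses 77 of 77 (binding); butter uses 56 of 70 (slack = 14).
Slack constraints have shadow price 0 (complementary slackness).
Dual feasibility on the basic columns requires 4·y_oven time + 5·y_yeast = 68.5, 1·y_oven time + 3·y_yeast = 28.5.
This yields shadow prices y_oven time = 9, y_yeast = 6.5.
Δz = y_yeast·Δb = 6.5 × (-3) = -19.5, so new z* = 878.5 − 19.5 = 859.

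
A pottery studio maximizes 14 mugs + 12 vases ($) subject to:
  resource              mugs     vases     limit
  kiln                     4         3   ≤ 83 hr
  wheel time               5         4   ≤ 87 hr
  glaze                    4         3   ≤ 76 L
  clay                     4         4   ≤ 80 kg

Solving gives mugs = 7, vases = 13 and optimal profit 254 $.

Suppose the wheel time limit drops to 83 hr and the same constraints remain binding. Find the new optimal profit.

Check each constraint at x*: kiln 67/83 (slack 16); wheel time 87/87 (tight); glaze 67/76 (slack 9); clay 80/80 (tight).
Slack constraints have shadow price 0 (complementary slackness).
The binding rows give the dual system: 5·y_wheel time + 4·y_clay = 14 and 4·y_wheel time + 4·y_clay = 12.
This yields shadow prices y_wheel time = 2, y_clay = 1.
Δz = y_wheel time·Δb = 2 × (-4) = -8, so new z* = 254 − 8 = 246.

246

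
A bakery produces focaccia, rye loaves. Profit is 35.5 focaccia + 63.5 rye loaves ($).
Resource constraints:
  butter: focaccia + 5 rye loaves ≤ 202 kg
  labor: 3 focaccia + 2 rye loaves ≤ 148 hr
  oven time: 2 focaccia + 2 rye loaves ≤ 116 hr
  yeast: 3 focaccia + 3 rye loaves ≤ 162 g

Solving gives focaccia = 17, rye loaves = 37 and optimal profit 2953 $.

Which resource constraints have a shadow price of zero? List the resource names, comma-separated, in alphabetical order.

butter: 202/202 (binding)
labor: 125/148 (slack 23)
oven time: 108/116 (slack 8)
yeast: 162/162 (binding)
By complementary slackness, a constraint with positive slack has shadow price 0 → labor, oven time.

labor, oven time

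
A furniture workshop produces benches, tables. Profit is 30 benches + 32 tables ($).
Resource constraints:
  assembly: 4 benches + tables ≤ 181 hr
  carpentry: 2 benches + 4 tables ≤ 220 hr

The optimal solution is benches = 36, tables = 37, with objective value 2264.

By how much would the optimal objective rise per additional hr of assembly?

Check each constraint at x*: assembly 181/181 (tight); carpentry 220/220 (tight).
The binding rows give the dual system: 4·y_assembly + 2·y_carpentry = 30 and 1·y_assembly + 4·y_carpentry = 32.
This yields shadow prices y_assembly = 4, y_carpentry = 7.
Shadow price of assembly = 4.

4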